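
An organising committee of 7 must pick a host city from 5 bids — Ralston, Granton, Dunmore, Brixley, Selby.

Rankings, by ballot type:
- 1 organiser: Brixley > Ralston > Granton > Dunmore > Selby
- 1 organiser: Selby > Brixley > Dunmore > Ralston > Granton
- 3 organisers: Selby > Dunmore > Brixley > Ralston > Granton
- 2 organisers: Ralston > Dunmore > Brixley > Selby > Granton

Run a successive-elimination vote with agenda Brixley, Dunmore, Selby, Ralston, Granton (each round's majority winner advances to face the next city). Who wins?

Round 1: Brixley vs Dunmore — 2–5, Dunmore advances.
Round 2: Dunmore vs Selby — 3–4, Selby advances.
Round 3: Selby vs Ralston — 4–3, Selby advances.
Round 4: Selby vs Granton — 6–1, Selby advances.
The agenda winner is Selby.

Selby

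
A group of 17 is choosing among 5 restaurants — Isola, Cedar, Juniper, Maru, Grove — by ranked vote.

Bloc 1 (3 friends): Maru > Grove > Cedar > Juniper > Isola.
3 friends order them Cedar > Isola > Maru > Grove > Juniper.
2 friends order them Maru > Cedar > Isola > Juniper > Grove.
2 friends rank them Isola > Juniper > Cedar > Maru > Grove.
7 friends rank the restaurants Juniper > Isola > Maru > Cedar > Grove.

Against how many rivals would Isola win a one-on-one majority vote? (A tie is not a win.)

Isola against each rival (17 friends):
Isola vs Cedar: Isola preferred on 2+7 = 9 ballots; Isola wins 9–8.
Isola vs Juniper: Juniper wins 10–7.
Isola vs Maru: Isola is ranked higher on 3+2+7 = 12 ballots, Maru on 5. Isola wins 12–5.
Isola vs Grove: Isola, 14–3.
Isola beats Cedar, Maru, Grove; loses to Juniper — 3 pairwise wins.

3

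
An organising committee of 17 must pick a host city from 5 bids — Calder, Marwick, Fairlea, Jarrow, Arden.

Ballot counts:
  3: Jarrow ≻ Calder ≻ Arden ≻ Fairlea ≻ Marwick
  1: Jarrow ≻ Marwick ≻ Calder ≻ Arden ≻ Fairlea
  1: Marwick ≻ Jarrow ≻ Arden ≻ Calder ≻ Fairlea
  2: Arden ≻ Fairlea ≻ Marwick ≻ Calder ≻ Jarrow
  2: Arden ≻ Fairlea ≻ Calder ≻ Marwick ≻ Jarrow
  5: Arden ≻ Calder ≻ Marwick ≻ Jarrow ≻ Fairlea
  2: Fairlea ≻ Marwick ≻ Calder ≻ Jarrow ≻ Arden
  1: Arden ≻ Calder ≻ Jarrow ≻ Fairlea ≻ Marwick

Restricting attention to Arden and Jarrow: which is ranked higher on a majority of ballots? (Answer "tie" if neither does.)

Arden

Ballots ranking Arden above Jarrow: 2 + 2 + 5 + 1 = 10.
Ballots ranking Jarrow above Arden: 17 − 10 = 7.
Arden wins the head-to-head 10–7.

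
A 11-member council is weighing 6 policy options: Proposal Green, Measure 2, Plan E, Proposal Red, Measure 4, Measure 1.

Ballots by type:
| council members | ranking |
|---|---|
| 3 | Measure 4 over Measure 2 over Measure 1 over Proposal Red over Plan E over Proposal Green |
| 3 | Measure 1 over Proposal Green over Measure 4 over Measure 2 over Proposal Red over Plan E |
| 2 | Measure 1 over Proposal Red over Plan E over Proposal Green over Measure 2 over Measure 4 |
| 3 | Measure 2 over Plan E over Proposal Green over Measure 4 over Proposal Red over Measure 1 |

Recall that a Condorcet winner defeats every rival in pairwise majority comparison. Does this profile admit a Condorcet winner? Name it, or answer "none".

none

Check each pair by majority over 11 ballots:
Proposal Green–Measure 2: Measure 2 6–5.
Proposal Green–Plan E: Plan E 8–3.
Proposal Green vs Proposal Red: Proposal Green wins 6–5.
Proposal Green vs Measure 4: Proposal Green, 8–3.
Proposal Green vs Measure 1: Measure 1 wins 8–3.
Measure 2 vs Plan E: Measure 2 wins 9–2.
Measure 2 vs Proposal Red: Measure 2, 9–2.
Measure 2 vs Measure 4: Measure 4 wins 6–5.
Measure 2–Measure 1: Measure 2 6–5.
Plan E vs Proposal Red: Proposal Red wins 8–3.
Plan E vs Measure 4: Measure 4, 6–5.
Plan E vs Measure 1: Measure 1 wins 8–3.
Proposal Red vs Measure 4: Measure 4, 9–2.
Proposal Red–Measure 1: Measure 1 8–3.
Measure 4 vs Measure 1: Measure 4 wins 6–5.
No option is unbeaten: Proposal Green loses to Measure 2; Measure 2 loses to Measure 4; Plan E loses to Measure 2; Proposal Red loses to Proposal Green; Measure 4 loses to Proposal Green; Measure 1 loses to Measure 2. In particular Proposal Green beats Proposal Red beats Plan E beats Proposal Green is a majority cycle — no Condorcet winner exists.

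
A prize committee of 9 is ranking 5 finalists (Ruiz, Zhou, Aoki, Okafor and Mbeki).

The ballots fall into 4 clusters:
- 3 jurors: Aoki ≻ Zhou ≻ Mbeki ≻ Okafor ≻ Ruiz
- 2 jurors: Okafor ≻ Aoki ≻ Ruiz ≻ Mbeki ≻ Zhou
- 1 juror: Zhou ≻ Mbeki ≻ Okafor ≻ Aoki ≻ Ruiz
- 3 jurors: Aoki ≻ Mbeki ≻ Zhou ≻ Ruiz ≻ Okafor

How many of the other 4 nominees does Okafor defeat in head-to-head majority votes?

Okafor against each rival (9 jurors):
Okafor–Ruiz: Okafor 6–3.
Okafor vs Zhou: Zhou wins 7–2.
Okafor vs Aoki: Okafor preferred on 2+1 = 3 ballots; Aoki wins 6–3.
Okafor–Mbeki: Mbeki 7–2.
Okafor beats Ruiz; loses to Zhou, Aoki, Mbeki — 1 pairwise win.

1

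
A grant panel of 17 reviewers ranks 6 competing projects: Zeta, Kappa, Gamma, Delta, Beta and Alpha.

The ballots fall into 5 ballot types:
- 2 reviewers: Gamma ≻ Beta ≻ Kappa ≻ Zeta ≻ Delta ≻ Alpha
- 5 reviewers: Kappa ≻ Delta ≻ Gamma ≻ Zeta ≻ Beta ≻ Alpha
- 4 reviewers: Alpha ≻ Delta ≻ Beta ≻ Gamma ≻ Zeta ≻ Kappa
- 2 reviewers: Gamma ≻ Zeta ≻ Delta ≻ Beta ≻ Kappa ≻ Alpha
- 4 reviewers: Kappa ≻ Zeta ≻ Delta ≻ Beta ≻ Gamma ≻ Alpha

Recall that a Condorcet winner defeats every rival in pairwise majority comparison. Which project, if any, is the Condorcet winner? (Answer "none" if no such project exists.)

Kappa

Check each pair by majority over 17 ballots:
Zeta vs Kappa: 6 to 11, Kappa.
Zeta vs Gamma: Zeta is ranked higher on 4 ballots, Gamma on 13. Gamma wins 13–4.
Zeta vs Delta: Zeta preferred on 2+2+4 = 8 ballots; Delta wins 9–8.
Zeta vs Beta: Zeta, 11–6.
Zeta vs Alpha: Zeta wins 13–4.
Kappa–Gamma: Kappa 9–8.
Kappa–Delta: Kappa 11–6.
Kappa vs Beta: Kappa, 9–8.
Kappa vs Alpha: Kappa preferred on 2+5+2+4 = 13 ballots; Kappa wins 13–4.
Gamma vs Delta: Gamma is ranked higher on 2+2 = 4 ballots, Delta on 13. Delta wins 13–4.
Gamma vs Beta: 2+5+2 = 9 for Gamma, 8 for Beta — Gamma by 9–8.
Gamma vs Alpha: Gamma wins 13–4.
Delta–Beta: Delta 15–2.
Delta vs Alpha: 2+5+2+4 = 13 for Delta, 4 for Alpha — Delta by 13–4.
Beta–Alpha: Beta 13–4.
Kappa beats each of Zeta, Gamma, Delta, Beta, Alpha — Kappa is the Condorcet winner.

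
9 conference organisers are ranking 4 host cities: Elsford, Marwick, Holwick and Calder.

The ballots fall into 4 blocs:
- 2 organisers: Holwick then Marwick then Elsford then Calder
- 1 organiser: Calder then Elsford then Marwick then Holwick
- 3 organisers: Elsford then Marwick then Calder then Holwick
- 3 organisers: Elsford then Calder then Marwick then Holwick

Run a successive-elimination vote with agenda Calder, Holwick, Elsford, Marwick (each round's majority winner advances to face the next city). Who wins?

Elsford

Round 1: Calder vs Holwick — 7–2, Calder advances.
Round 2: Calder vs Elsford — 1–8, Elsford advances.
Round 3: Elsford vs Marwick — 7–2, Elsford advances.
Elsford survives the agenda.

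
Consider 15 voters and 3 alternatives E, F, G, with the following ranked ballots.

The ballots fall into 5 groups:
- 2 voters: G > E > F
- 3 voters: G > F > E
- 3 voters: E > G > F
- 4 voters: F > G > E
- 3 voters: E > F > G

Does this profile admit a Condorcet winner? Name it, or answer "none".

Head-to-head results (15 voters):
E vs F: E wins 8–7.
E vs G: 6 to 9, G.
F vs G: F is ranked higher on 4+3 = 7 ballots, G on 8. G wins 8–7.
G beats each of E, F — G is the Condorcet winner.

G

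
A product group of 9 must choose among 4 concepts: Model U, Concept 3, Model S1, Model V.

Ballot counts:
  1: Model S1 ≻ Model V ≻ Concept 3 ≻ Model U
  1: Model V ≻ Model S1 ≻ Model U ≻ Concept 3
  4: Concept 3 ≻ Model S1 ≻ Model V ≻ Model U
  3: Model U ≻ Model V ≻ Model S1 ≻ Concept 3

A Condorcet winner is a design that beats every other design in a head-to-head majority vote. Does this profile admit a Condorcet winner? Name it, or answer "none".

Model S1

Head-to-head results (9 engineers):
Model U vs Concept 3: 4 to 5, Concept 3.
Model U vs Model S1: Model S1, 6–3.
Model U vs Model V: Model V, 6–3.
Concept 3 vs Model S1: Concept 3 is ranked higher on 4 ballots, Model S1 on 5. Model S1 wins 5–4.
Concept 3 vs Model V: Concept 3 preferred on 4 ballots; Model V wins 5–4.
Model S1–Model V: Model S1 5–4.
Model S1 defeats every rival head-to-head and is the Condorcet winner.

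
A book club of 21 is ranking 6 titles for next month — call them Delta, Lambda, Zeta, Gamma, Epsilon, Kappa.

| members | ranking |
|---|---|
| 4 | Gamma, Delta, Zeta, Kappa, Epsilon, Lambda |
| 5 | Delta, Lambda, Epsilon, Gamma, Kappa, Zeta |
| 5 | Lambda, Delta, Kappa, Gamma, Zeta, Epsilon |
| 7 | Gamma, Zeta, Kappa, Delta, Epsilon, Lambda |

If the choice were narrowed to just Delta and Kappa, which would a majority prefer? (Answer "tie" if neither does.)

Delta

Ballots ranking Delta above Kappa: 4 + 5 + 5 = 14.
Ballots ranking Kappa above Delta: 21 − 14 = 7.
Delta wins the head-to-head 14–7.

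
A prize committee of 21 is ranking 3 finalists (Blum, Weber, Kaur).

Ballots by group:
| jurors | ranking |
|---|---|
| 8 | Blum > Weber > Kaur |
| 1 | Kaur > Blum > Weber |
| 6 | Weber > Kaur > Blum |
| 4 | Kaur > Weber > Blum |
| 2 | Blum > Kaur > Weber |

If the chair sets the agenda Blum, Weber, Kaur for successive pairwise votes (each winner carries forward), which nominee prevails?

Kaur

Round 1: Blum vs Weber — 11–10, Blum advances.
Round 2: Blum vs Kaur — 10–11, Kaur advances.
The agenda winner is Kaur.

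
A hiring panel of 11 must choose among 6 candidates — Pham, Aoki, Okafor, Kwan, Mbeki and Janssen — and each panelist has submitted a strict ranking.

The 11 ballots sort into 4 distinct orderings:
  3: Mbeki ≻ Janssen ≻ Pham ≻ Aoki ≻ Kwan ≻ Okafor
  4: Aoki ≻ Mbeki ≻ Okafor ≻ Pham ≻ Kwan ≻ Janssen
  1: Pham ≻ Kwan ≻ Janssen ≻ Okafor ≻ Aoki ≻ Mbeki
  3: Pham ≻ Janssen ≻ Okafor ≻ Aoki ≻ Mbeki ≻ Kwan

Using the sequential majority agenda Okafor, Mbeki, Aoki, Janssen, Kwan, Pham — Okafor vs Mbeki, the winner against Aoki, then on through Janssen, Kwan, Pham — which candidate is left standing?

Pham

Round 1: Okafor vs Mbeki — 4–7, Mbeki advances.
Round 2: Mbeki vs Aoki — 3–8, Aoki advances.
Round 3: Aoki vs Janssen — 4–7, Janssen advances.
Round 4: Janssen vs Kwan — 6–5, Janssen advances.
Round 5: Janssen vs Pham — 3–8, Pham advances.
Pham survives the agenda.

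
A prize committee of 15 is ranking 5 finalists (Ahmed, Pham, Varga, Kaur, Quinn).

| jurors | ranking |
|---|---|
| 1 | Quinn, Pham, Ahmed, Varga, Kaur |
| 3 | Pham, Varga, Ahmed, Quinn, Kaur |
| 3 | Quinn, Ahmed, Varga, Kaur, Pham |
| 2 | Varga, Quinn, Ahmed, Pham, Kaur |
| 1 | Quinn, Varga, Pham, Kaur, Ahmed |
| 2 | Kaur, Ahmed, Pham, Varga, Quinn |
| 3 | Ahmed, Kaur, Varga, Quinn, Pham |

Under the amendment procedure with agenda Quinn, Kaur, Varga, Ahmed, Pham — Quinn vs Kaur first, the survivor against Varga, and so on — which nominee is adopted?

Ahmed

Round 1: Quinn vs Kaur — 10–5, Quinn advances.
Round 2: Quinn vs Varga — 5–10, Varga advances.
Round 3: Varga vs Ahmed — 6–9, Ahmed advances.
Round 4: Ahmed vs Pham — 10–5, Ahmed advances.
Ahmed survives the agenda.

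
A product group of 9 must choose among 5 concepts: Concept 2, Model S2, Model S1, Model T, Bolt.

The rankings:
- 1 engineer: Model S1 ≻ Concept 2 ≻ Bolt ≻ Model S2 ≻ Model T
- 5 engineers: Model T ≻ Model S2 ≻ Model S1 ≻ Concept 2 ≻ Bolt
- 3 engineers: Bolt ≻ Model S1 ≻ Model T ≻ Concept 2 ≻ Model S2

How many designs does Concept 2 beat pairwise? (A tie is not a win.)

1

Concept 2 against each rival (9 engineers):
Concept 2 vs Model S2: Model S2 wins 5–4.
Concept 2 vs Model S1: 0 to 9, Model S1.
Concept 2 vs Model T: 1 for Concept 2, 8 for Model T — Model T by 8–1.
Concept 2 vs Bolt: Concept 2, 6–3.
Concept 2 beats Bolt; loses to Model S2, Model S1, Model T — 1 pairwise win.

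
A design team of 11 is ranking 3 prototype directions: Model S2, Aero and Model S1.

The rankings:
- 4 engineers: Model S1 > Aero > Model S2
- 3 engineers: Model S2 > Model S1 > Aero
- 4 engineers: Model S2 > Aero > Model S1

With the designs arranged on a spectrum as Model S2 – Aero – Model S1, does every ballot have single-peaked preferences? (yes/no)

no

Axis positions: Model S2=1, Aero=2, Model S1=3.
Type 1 (peak Model S1 at position 3): ranking walks positions 3-2-1, expanding outward from the peak — single-peaked.
Type 2: ranking walks positions 1-3-2; Model S1 is ranked above Aero even though Aero lies between Model S1 and the peak Model S2 on the axis — preferences dip and rise again. Not single-peaked.
Type 3 (peak Model S2 at position 1): ranking walks positions 1-2-3, expanding outward from the peak — single-peaked.
Type 2 violates single-peakedness, so the profile is not single-peaked on this axis.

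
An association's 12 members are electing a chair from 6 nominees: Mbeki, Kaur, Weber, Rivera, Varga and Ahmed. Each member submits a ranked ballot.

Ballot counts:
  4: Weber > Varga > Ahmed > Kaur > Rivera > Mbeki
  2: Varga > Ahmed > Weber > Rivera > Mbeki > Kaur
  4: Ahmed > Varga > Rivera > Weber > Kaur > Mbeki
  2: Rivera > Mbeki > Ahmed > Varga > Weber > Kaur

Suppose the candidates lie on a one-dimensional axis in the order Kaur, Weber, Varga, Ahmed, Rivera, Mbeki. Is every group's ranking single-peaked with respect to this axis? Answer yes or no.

yes

Axis positions: Kaur=1, Weber=2, Varga=3, Ahmed=4, Rivera=5, Mbeki=6.
Group 1 (peak Weber at position 2): ranking walks positions 2-3-4-1-5-6, expanding outward from the peak — single-peaked.
Group 2 (peak Varga at position 3): ranking walks positions 3-4-2-5-6-1, expanding outward from the peak — single-peaked.
Group 3 (peak Ahmed at position 4): ranking walks positions 4-3-5-2-1-6, expanding outward from the peak — single-peaked.
Group 4 (peak Rivera at position 5): ranking walks positions 5-6-4-3-2-1, expanding outward from the peak — single-peaked.
Every ranking is single-peaked on this axis.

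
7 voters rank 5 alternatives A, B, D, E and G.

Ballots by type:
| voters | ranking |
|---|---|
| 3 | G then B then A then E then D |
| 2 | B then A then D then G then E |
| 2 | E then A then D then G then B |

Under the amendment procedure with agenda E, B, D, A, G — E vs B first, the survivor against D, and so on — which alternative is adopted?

Round 1: E vs B — 2–5, B advances.
Round 2: B vs D — 5–2, B advances.
Round 3: B vs A — 5–2, B advances.
Round 4: B vs G — 2–5, G advances.
The agenda winner is G.

G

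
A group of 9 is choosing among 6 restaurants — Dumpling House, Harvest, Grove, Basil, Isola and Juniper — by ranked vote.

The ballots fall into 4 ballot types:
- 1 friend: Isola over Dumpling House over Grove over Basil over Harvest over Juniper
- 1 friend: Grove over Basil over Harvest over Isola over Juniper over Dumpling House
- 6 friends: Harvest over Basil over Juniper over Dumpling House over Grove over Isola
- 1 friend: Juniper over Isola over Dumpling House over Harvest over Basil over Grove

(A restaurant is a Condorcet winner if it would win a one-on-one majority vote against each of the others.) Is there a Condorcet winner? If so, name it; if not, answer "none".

Head-to-head results (9 friends):
Dumpling House–Harvest: Harvest 7–2.
Dumpling House vs Grove: Dumpling House is ranked higher on 1+6+1 = 8 ballots, Grove on 1. Dumpling House wins 8–1.
Dumpling House vs Basil: Dumpling House preferred on 1+1 = 2 ballots; Basil wins 7–2.
Dumpling House vs Isola: 6 to 3, Dumpling House.
Dumpling House–Juniper: Juniper 8–1.
Harvest–Grove: Harvest 7–2.
Harvest–Basil: Harvest 7–2.
Harvest vs Isola: Harvest wins 7–2.
Harvest vs Juniper: Harvest wins 8–1.
Grove vs Basil: 1+1 = 2 for Grove, 7 for Basil — Basil by 7–2.
Grove–Isola: Grove 7–2.
Grove vs Juniper: Grove is ranked higher on 1+1 = 2 ballots, Juniper on 7. Juniper wins 7–2.
Basil vs Isola: Basil is ranked higher on 1+6 = 7 ballots, Isola on 2. Basil wins 7–2.
Basil vs Juniper: Basil wins 8–1.
Isola–Juniper: Juniper 7–2.
Only Harvest has no losses; Harvest is the Condorcet winner.

Harvest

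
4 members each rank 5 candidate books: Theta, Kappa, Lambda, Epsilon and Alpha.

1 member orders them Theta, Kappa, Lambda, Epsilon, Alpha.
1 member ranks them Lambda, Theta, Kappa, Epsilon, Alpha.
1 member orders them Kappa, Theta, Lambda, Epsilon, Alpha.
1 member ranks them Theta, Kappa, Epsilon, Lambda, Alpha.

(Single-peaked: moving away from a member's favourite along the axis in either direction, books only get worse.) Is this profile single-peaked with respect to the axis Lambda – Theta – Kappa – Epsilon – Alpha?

Axis positions: Lambda=1, Theta=2, Kappa=3, Epsilon=4, Alpha=5.
Type 1 (peak Theta at position 2): ranking walks positions 2-3-1-4-5, expanding outward from the peak — single-peaked.
Type 2 (peak Lambda at position 1): ranking walks positions 1-2-3-4-5, expanding outward from the peak — single-peaked.
Type 3 (peak Kappa at position 3): ranking walks positions 3-2-1-4-5, expanding outward from the peak — single-peaked.
Type 4 (peak Theta at position 2): ranking walks positions 2-3-4-1-5, expanding outward from the peak — single-peaked.
Every ranking is single-peaked on this axis.

yes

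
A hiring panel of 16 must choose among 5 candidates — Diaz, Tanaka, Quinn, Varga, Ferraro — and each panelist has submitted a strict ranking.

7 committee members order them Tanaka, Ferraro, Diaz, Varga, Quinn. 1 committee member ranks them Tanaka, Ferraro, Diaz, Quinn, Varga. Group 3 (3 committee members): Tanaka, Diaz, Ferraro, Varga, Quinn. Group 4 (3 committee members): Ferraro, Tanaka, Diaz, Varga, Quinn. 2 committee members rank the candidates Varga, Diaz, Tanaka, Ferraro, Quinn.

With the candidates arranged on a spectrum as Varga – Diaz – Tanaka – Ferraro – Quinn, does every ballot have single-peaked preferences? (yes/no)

Axis positions: Varga=1, Diaz=2, Tanaka=3, Ferraro=4, Quinn=5.
Group 1 (peak Tanaka at position 3): ranking walks positions 3-4-2-1-5, expanding outward from the peak — single-peaked.
Group 2 (peak Tanaka at position 3): ranking walks positions 3-4-2-5-1, expanding outward from the peak — single-peaked.
Group 3 (peak Tanaka at position 3): ranking walks positions 3-2-4-1-5, expanding outward from the peak — single-peaked.
Group 4 (peak Ferraro at position 4): ranking walks positions 4-3-2-1-5, expanding outward from the peak — single-peaked.
Group 5 (peak Varga at position 1): ranking walks positions 1-2-3-4-5, expanding outward from the peak — single-peaked.
Every ranking is single-peaked on this axis.

yes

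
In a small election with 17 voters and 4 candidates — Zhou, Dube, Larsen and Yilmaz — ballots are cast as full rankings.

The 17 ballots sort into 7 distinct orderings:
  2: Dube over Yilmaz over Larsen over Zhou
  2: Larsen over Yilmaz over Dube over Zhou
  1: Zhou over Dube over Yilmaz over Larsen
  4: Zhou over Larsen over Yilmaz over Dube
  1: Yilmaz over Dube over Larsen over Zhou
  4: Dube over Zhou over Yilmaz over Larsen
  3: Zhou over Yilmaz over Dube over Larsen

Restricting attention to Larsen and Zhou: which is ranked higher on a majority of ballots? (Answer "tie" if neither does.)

Ballots ranking Larsen above Zhou: 2 + 2 + 1 = 5.
Ballots ranking Zhou above Larsen: 17 − 5 = 12.
Zhou wins the head-to-head 12–5.

Zhou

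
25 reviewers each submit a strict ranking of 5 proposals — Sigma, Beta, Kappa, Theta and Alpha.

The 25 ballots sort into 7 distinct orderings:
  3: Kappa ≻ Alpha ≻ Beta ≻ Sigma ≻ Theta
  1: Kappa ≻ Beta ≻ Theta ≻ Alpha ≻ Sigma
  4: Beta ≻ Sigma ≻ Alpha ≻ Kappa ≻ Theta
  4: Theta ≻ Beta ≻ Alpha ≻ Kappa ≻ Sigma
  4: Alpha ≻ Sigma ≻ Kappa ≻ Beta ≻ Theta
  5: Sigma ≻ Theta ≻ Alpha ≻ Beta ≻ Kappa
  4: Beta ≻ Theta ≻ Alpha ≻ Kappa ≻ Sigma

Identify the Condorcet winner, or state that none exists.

Head-to-head results (25 reviewers):
Sigma vs Beta: Beta, 16–9.
Sigma–Kappa: Sigma 13–12.
Sigma vs Theta: Sigma wins 16–9.
Sigma–Alpha: Alpha 16–9.
Beta vs Kappa: Beta wins 17–8.
Beta vs Theta: Beta, 16–9.
Beta vs Alpha: Beta, 13–12.
Kappa vs Theta: Theta, 13–12.
Kappa–Alpha: Alpha 21–4.
Theta–Alpha: Theta 14–11.
Beta wins every pairwise contest, so Beta is the Condorcet winner.

Beta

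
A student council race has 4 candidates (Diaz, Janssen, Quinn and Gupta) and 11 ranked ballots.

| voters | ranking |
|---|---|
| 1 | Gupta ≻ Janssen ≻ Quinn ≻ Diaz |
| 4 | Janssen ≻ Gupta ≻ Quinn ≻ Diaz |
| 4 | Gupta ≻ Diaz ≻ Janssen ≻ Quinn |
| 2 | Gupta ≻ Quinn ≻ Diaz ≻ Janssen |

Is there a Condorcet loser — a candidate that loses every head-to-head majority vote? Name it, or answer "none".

none

Head-to-head results (11 voters):
Diaz vs Janssen: 4+2 = 6 for Diaz, 5 for Janssen — Diaz by 6–5.
Diaz vs Quinn: Diaz preferred on 4 ballots; Quinn wins 7–4.
Diaz vs Gupta: Diaz preferred on 0 ballots; Gupta wins 11–0.
Janssen vs Quinn: 9 to 2, Janssen.
Janssen vs Gupta: Gupta wins 7–4.
Quinn vs Gupta: Gupta wins 11–0.
Each candidate has at least one pairwise win (Diaz beats Janssen; Janssen beats Quinn; Quinn beats Diaz; Gupta beats Diaz) — no Condorcet loser.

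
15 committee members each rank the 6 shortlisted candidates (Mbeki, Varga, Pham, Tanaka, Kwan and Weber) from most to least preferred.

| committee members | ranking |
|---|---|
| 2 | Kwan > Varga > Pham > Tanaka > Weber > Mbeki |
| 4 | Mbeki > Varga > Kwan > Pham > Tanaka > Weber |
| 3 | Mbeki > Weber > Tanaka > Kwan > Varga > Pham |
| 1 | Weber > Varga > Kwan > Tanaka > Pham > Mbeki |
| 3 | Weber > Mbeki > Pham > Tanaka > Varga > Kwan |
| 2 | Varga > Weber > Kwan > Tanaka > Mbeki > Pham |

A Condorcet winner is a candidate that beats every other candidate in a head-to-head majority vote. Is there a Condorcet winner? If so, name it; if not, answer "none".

Check each pair by majority over 15 ballots:
Mbeki vs Varga: 10 to 5, Mbeki.
Mbeki vs Pham: 4+3+3+2 = 12 for Mbeki, 3 for Pham — Mbeki by 12–3.
Mbeki vs Tanaka: 4+3+3 = 10 for Mbeki, 5 for Tanaka — Mbeki by 10–5.
Mbeki vs Kwan: Mbeki is ranked higher on 4+3+3 = 10 ballots, Kwan on 5. Mbeki wins 10–5.
Mbeki vs Weber: Mbeki preferred on 4+3 = 7 ballots; Weber wins 8–7.
Varga vs Pham: Varga preferred on 2+4+3+1+2 = 12 ballots; Varga wins 12–3.
Varga vs Tanaka: 9 to 6, Varga.
Varga vs Kwan: Varga preferred on 4+1+3+2 = 10 ballots; Varga wins 10–5.
Varga vs Weber: Varga is ranked higher on 2+4+2 = 8 ballots, Weber on 7. Varga wins 8–7.
Pham vs Tanaka: Pham is ranked higher on 2+4+3 = 9 ballots, Tanaka on 6. Pham wins 9–6.
Pham vs Kwan: Pham is ranked higher on 3 ballots, Kwan on 12. Kwan wins 12–3.
Pham vs Weber: 2+4 = 6 for Pham, 9 for Weber — Weber by 9–6.
Tanaka vs Kwan: 3+3 = 6 for Tanaka, 9 for Kwan — Kwan by 9–6.
Tanaka vs Weber: 2+4 = 6 for Tanaka, 9 for Weber — Weber by 9–6.
Kwan vs Weber: Kwan is ranked higher on 2+4 = 6 ballots, Weber on 9. Weber wins 9–6.
Each candidate drops at least one matchup (Mbeki loses to Weber; Varga loses to Mbeki; Pham loses to Mbeki; Tanaka loses to Mbeki; Kwan loses to Mbeki; Weber loses to Varga); the cycle Mbeki beats Varga beats Weber beats Mbeki rules out a Condorcet winner.

none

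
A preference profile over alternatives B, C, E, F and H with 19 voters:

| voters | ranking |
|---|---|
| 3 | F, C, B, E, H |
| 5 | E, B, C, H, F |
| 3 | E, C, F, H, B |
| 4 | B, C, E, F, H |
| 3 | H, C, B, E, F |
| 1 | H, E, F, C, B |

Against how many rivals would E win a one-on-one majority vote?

E against each rival (19 voters):
E vs B: E preferred on 5+3+1 = 9 ballots; B wins 10–9.
E vs C: C, 10–9.
E vs F: E wins 16–3.
E vs H: E wins 15–4.
E beats F, H; loses to B, C — 2 pairwise wins.

2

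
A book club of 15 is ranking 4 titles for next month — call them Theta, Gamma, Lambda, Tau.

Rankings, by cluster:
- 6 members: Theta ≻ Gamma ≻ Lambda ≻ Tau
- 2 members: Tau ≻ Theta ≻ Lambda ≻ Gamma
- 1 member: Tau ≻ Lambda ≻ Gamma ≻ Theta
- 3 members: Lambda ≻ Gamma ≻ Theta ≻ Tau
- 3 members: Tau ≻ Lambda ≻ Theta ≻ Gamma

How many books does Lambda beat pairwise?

2

Lambda against each rival (15 members):
Lambda vs Theta: Lambda preferred on 1+3+3 = 7 ballots; Theta wins 8–7.
Lambda vs Gamma: Lambda is ranked higher on 2+1+3+3 = 9 ballots, Gamma on 6. Lambda wins 9–6.
Lambda vs Tau: Lambda preferred on 6+3 = 9 ballots; Lambda wins 9–6.
Lambda beats Gamma, Tau; loses to Theta — 2 pairwise wins.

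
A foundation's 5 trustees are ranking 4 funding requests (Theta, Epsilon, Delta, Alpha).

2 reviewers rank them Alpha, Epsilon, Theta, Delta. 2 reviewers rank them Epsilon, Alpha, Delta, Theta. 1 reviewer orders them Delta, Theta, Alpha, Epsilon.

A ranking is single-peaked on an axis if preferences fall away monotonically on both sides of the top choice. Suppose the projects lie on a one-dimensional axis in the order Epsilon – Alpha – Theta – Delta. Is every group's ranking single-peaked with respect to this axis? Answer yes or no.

Axis positions: Epsilon=1, Alpha=2, Theta=3, Delta=4.
Group 1 (peak Alpha at position 2): ranking walks positions 2-1-3-4, expanding outward from the peak — single-peaked.
Group 2: ranking walks positions 1-2-4-3; Delta is ranked above Theta even though Theta lies between Delta and the peak Epsilon on the axis — preferences dip and rise again. Not single-peaked.
Group 3 (peak Delta at position 4): ranking walks positions 4-3-2-1, expanding outward from the peak — single-peaked.
Group 2 violates single-peakedness, so the profile is not single-peaked on this axis.

no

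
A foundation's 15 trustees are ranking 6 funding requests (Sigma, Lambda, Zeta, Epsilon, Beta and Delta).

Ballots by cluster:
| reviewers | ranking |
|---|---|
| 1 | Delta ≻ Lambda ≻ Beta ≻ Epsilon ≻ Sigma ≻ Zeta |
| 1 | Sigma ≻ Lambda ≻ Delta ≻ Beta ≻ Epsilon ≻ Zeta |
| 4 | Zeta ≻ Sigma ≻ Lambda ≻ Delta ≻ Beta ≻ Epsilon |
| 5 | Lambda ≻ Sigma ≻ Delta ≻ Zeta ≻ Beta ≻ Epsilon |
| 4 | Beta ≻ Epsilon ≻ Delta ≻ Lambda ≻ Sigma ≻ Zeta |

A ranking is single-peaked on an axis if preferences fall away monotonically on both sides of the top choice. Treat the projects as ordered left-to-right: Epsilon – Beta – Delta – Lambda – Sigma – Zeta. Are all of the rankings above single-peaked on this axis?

Axis positions: Epsilon=1, Beta=2, Delta=3, Lambda=4, Sigma=5, Zeta=6.
Cluster 1 (peak Delta at position 3): ranking walks positions 3-4-2-1-5-6, expanding outward from the peak — single-peaked.
Cluster 2 (peak Sigma at position 5): ranking walks positions 5-4-3-2-1-6, expanding outward from the peak — single-peaked.
Cluster 3 (peak Zeta at position 6): ranking walks positions 6-5-4-3-2-1, expanding outward from the peak — single-peaked.
Cluster 4 (peak Lambda at position 4): ranking walks positions 4-5-3-6-2-1, expanding outward from the peak — single-peaked.
Cluster 5 (peak Beta at position 2): ranking walks positions 2-1-3-4-5-6, expanding outward from the peak — single-peaked.
Every ranking is single-peaked on this axis.

yes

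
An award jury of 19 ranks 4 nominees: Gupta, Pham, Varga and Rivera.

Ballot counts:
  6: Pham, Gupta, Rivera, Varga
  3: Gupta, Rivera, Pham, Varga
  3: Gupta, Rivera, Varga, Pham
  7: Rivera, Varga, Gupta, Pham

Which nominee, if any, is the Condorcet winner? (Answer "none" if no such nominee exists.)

Check each pair by majority over 19 ballots:
Gupta vs Pham: 3+3+7 = 13 for Gupta, 6 for Pham — Gupta by 13–6.
Gupta vs Varga: 6+3+3 = 12 for Gupta, 7 for Varga — Gupta by 12–7.
Gupta vs Rivera: Gupta, 12–7.
Pham vs Varga: Varga, 10–9.
Pham vs Rivera: Rivera, 13–6.
Varga vs Rivera: 0 to 19, Rivera.
Gupta beats each of Pham, Varga, Rivera — Gupta is the Condorcet winner.

Gupta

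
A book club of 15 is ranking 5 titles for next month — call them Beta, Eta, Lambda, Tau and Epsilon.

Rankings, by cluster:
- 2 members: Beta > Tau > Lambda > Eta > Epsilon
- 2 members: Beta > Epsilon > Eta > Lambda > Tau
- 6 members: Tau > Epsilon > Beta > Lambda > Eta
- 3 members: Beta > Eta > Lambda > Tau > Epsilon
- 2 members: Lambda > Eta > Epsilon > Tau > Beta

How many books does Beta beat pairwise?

2

Beta against each rival (15 members):
Beta vs Eta: Beta wins 13–2.
Beta vs Lambda: Beta wins 13–2.
Beta vs Tau: Beta preferred on 2+2+3 = 7 ballots; Tau wins 8–7.
Beta vs Epsilon: Beta preferred on 2+2+3 = 7 ballots; Epsilon wins 8–7.
Beta beats Eta, Lambda; loses to Tau, Epsilon — 2 pairwise wins.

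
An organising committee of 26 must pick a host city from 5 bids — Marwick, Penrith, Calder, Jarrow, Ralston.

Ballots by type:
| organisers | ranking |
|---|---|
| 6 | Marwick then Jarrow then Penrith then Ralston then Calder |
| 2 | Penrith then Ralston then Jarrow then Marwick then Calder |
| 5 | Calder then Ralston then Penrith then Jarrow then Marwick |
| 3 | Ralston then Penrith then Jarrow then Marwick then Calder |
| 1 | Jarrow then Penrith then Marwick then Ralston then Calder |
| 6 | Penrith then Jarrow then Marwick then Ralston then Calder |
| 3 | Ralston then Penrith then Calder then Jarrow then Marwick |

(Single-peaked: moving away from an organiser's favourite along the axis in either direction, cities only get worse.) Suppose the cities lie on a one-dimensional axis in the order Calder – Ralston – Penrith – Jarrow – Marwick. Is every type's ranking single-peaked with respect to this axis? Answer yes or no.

Axis positions: Calder=1, Ralston=2, Penrith=3, Jarrow=4, Marwick=5.
Type 1 (peak Marwick at position 5): ranking walks positions 5-4-3-2-1, expanding outward from the peak — single-peaked.
Type 2 (peak Penrith at position 3): ranking walks positions 3-2-4-5-1, expanding outward from the peak — single-peaked.
Type 3 (peak Calder at position 1): ranking walks positions 1-2-3-4-5, expanding outward from the peak — single-peaked.
Type 4 (peak Ralston at position 2): ranking walks positions 2-3-4-5-1, expanding outward from the peak — single-peaked.
Type 5 (peak Jarrow at position 4): ranking walks positions 4-3-5-2-1, expanding outward from the peak — single-peaked.
Type 6 (peak Penrith at position 3): ranking walks positions 3-4-5-2-1, expanding outward from the peak — single-peaked.
Type 7 (peak Ralston at position 2): ranking walks positions 2-3-1-4-5, expanding outward from the peak — single-peaked.
Every ranking is single-peaked on this axis.

yes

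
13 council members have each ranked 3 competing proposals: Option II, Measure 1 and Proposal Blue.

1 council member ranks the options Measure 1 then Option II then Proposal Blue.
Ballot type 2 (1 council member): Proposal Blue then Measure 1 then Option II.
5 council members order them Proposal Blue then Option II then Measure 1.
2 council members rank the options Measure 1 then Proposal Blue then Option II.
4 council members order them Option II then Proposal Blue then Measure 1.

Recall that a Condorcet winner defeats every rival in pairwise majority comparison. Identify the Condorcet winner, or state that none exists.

Check each pair by majority over 13 ballots:
Option II vs Measure 1: 9 to 4, Option II.
Option II vs Proposal Blue: 1+4 = 5 for Option II, 8 for Proposal Blue — Proposal Blue by 8–5.
Measure 1 vs Proposal Blue: Measure 1 is ranked higher on 1+2 = 3 ballots, Proposal Blue on 10. Proposal Blue wins 10–3.
Only Proposal Blue has no losses; Proposal Blue is the Condorcet winner.

Proposal Blue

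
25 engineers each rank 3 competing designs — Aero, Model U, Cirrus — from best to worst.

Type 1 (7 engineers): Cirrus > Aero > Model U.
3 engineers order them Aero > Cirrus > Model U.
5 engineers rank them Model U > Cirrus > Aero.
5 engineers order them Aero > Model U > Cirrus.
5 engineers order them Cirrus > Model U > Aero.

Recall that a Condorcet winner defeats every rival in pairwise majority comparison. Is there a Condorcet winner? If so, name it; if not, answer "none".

Cirrus

Head-to-head results (25 engineers):
Aero vs Model U: Aero wins 15–10.
Aero vs Cirrus: Cirrus wins 17–8.
Model U–Cirrus: Cirrus 15–10.
Cirrus wins every pairwise contest, so Cirrus is the Condorcet winner.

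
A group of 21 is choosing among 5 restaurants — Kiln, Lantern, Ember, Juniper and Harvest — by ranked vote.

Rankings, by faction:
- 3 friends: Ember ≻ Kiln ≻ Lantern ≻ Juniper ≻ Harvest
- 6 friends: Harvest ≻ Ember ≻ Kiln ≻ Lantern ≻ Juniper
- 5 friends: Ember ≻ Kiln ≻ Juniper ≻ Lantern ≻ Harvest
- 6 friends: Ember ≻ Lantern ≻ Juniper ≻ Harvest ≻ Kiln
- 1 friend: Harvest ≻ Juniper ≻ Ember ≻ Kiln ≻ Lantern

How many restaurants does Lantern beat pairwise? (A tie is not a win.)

Lantern against each rival (21 friends):
Lantern vs Kiln: Lantern is ranked higher on 6 ballots, Kiln on 15. Kiln wins 15–6.
Lantern–Ember: Ember 21–0.
Lantern vs Juniper: Lantern wins 15–6.
Lantern–Harvest: Lantern 14–7.
Lantern beats Juniper, Harvest; loses to Kiln, Ember — 2 pairwise wins.

2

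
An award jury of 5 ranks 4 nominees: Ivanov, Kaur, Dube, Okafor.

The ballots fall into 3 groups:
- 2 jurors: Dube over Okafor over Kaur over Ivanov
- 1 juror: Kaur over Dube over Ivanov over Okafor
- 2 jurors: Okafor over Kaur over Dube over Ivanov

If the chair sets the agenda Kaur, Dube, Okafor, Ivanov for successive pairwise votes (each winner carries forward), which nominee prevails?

Round 1: Kaur vs Dube — 3–2, Kaur advances.
Round 2: Kaur vs Okafor — 1–4, Okafor advances.
Round 3: Okafor vs Ivanov — 4–1, Okafor advances.
The agenda winner is Okafor.

Okafor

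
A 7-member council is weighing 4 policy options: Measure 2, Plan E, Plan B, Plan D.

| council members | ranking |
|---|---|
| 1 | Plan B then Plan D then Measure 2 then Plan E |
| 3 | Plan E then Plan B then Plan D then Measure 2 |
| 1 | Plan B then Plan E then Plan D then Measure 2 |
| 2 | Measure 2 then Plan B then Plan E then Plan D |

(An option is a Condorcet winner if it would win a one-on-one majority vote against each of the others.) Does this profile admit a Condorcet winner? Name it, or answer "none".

Pairwise majorities:
Measure 2–Plan E: Plan E 4–3.
Measure 2 vs Plan B: Plan B, 5–2.
Measure 2–Plan D: Plan D 5–2.
Plan E vs Plan B: Plan B, 4–3.
Plan E–Plan D: Plan E 6–1.
Plan B–Plan D: Plan B 7–0.
Only Plan B has no losses; Plan B is the Condorcet winner.

Plan B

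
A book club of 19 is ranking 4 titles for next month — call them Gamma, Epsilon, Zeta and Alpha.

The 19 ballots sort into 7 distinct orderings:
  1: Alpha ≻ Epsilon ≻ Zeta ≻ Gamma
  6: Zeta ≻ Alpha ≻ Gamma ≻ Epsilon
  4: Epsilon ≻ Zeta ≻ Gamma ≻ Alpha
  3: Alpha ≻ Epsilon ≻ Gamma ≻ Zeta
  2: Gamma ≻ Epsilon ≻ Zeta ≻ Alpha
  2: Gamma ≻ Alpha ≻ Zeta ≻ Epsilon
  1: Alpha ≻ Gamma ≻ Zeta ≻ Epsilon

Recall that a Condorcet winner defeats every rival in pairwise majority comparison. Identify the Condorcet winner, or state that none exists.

none

Check each pair by majority over 19 ballots:
Gamma–Epsilon: Gamma 11–8.
Gamma vs Zeta: Zeta wins 11–8.
Gamma–Alpha: Alpha 11–8.
Epsilon–Zeta: Epsilon 10–9.
Epsilon–Alpha: Alpha 13–6.
Zeta vs Alpha: Zeta, 12–7.
Each book drops at least one matchup (Gamma loses to Zeta; Epsilon loses to Gamma; Zeta loses to Epsilon; Alpha loses to Zeta); the cycle Gamma beats Epsilon beats Zeta beats Gamma rules out a Condorcet winner.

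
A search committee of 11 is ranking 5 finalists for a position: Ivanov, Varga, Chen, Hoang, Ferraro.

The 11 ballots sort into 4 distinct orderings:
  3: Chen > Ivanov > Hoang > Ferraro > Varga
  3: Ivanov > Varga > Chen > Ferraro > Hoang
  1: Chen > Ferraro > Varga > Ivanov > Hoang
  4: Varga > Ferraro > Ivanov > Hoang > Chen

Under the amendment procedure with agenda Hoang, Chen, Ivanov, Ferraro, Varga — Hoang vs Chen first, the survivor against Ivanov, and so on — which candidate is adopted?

Ivanov

Round 1: Hoang vs Chen — 4–7, Chen advances.
Round 2: Chen vs Ivanov — 4–7, Ivanov advances.
Round 3: Ivanov vs Ferraro — 6–5, Ivanov advances.
Round 4: Ivanov vs Varga — 6–5, Ivanov advances.
Ivanov survives the agenda.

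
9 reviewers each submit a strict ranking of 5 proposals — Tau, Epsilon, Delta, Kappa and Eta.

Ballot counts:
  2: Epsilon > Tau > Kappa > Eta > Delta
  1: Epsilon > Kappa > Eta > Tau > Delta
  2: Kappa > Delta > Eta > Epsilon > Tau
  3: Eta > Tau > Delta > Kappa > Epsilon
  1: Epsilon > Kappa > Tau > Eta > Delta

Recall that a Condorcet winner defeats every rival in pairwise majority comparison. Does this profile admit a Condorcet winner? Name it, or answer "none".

Check each pair by majority over 9 ballots:
Tau vs Epsilon: Epsilon wins 6–3.
Tau vs Delta: Tau wins 7–2.
Tau vs Kappa: Tau wins 5–4.
Tau vs Eta: Eta wins 6–3.
Epsilon vs Delta: Delta wins 5–4.
Epsilon–Kappa: Kappa 5–4.
Epsilon–Eta: Eta 5–4.
Delta vs Kappa: Kappa, 6–3.
Delta vs Eta: Eta, 7–2.
Kappa–Eta: Kappa 6–3.
No project is unbeaten: Tau loses to Epsilon; Epsilon loses to Delta; Delta loses to Tau; Kappa loses to Tau; Eta loses to Kappa. In particular Tau > Delta > Epsilon > Tau is a majority cycle — no Condorcet winner exists.

none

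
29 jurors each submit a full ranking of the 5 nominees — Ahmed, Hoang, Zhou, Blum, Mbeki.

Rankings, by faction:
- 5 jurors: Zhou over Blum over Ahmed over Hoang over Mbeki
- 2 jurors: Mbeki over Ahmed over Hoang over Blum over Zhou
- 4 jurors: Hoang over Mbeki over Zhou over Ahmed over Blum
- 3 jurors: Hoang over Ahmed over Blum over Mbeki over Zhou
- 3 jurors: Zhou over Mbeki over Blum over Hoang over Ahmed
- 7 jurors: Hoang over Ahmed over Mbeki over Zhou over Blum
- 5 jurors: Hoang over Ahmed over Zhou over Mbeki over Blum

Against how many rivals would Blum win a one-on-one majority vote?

Blum against each rival (29 jurors):
Blum–Ahmed: Ahmed 21–8.
Blum vs Hoang: 5+3 = 8 for Blum, 21 for Hoang — Hoang by 21–8.
Blum vs Zhou: Blum is ranked higher on 2+3 = 5 ballots, Zhou on 24. Zhou wins 24–5.
Blum–Mbeki: Mbeki 21–8.
Blum beats no one; loses to Ahmed, Hoang, Zhou, Mbeki — 0 pairwise wins.

0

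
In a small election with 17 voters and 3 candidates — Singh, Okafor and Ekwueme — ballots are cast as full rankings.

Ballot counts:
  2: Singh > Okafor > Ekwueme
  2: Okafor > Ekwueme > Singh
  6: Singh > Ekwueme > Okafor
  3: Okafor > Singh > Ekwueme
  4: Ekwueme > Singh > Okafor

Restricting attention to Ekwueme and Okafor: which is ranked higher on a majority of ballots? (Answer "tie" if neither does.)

Ballots ranking Ekwueme above Okafor: 6 + 4 = 10.
Ballots ranking Okafor above Ekwueme: 17 − 10 = 7.
Ekwueme wins the head-to-head 10–7.

Ekwueme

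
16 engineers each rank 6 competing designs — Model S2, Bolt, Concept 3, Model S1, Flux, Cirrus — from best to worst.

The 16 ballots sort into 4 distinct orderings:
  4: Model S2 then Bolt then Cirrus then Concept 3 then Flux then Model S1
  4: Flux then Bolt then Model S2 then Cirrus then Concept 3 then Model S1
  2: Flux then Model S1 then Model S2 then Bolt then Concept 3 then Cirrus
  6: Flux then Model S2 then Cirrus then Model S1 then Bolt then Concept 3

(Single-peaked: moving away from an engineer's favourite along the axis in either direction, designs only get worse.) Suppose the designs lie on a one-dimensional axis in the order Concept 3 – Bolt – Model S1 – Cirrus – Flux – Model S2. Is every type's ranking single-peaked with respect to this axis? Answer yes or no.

Axis positions: Concept 3=1, Bolt=2, Model S1=3, Cirrus=4, Flux=5, Model S2=6.
Type 1: ranking walks positions 6-2-4-1-5-3; Bolt is ranked above Flux even though Flux lies between Bolt and the peak Model S2 on the axis — preferences dip and rise again. Not single-peaked.
Type 2: ranking walks positions 5-2-6-4-1-3; Bolt is ranked above Cirrus even though Cirrus lies between Bolt and the peak Flux on the axis — preferences dip and rise again. Not single-peaked.
Type 3: ranking walks positions 5-3-6-2-1-4; Model S1 is ranked above Cirrus even though Cirrus lies between Model S1 and the peak Flux on the axis — preferences dip and rise again. Not single-peaked.
Type 4 (peak Flux at position 5): ranking walks positions 5-6-4-3-2-1, expanding outward from the peak — single-peaked.
Type 1 violates single-peakedness, so the profile is not single-peaked on this axis.

no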